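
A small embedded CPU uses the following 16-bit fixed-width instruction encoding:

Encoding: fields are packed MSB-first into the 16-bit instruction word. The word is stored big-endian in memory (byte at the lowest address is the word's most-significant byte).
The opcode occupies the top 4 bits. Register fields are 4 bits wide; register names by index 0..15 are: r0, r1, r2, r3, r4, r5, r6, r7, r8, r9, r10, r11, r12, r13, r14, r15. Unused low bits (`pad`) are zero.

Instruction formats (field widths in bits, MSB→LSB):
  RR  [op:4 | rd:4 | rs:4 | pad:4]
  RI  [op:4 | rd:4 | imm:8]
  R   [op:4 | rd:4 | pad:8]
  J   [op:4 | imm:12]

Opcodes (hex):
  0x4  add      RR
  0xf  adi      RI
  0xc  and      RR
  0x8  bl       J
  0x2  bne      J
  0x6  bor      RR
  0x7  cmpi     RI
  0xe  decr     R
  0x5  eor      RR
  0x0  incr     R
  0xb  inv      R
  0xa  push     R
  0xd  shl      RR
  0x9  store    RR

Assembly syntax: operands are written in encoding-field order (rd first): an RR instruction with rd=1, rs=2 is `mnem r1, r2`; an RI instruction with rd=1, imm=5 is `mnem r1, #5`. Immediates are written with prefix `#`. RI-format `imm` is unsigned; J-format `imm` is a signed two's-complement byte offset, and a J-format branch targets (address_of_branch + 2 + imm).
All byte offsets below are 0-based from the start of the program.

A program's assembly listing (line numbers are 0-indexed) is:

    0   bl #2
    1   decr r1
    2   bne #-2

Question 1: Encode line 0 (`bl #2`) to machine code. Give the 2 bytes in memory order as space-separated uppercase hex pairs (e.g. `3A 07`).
80 02

line 0 (bl): pack op=0x8:4|imm=2:12 = 0x8002; big→ 80 02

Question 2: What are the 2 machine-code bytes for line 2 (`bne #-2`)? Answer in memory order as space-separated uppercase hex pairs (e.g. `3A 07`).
2F FE

2. bne fields op=0x2:4|imm=-2:12 → word 2ffeh → 2f fe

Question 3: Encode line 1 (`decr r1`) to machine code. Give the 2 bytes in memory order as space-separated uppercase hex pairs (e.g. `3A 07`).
1. decr fields op=0xe:4|rd=1:4|pad=0:8 → word e100h → e1 00

E1 00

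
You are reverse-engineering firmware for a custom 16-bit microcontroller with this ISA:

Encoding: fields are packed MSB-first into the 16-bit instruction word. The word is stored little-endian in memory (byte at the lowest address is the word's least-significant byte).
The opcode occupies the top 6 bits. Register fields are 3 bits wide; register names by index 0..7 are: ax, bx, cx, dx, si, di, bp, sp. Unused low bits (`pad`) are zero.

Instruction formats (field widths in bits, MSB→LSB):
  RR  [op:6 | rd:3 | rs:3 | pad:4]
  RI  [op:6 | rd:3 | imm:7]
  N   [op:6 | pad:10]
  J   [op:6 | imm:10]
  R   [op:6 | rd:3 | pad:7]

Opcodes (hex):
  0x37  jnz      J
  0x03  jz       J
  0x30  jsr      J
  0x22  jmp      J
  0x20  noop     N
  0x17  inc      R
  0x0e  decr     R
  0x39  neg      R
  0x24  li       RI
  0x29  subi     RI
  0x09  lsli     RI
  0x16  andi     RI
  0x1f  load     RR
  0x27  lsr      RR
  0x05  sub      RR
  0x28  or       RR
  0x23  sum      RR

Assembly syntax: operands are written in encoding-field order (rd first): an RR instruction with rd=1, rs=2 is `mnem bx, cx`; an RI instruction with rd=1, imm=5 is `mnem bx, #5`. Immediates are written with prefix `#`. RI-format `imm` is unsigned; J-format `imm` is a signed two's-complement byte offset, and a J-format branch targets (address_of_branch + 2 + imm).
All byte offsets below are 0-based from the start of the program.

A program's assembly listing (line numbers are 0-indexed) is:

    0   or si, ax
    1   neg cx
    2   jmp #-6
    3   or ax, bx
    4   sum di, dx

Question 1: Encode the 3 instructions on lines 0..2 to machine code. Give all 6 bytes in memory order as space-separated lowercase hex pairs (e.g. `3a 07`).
L0: or op=0x28:6|rd=4:3|rs=0:3|pad=0:4 ⇒ 0xa200 ⇒ little 00 a2
L1: neg op=0x39:6|rd=2:3|pad=0:7 ⇒ 0xe500 ⇒ little 00 e5
L2: jmp op=0x22:6|imm=-6:10 ⇒ 0x8bfa ⇒ little fa 8b

00 a2 00 e5 fa 8b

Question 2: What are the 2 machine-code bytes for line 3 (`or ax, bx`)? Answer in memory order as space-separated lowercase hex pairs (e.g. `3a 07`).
10 a0

3. or fields op=0x28:6|rd=0:3|rs=1:3|pad=0:4 → word a010h → 10 a0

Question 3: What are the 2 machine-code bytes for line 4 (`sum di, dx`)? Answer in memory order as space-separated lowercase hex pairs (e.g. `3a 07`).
line 4 (sum): pack op=0x23:6|rd=5:3|rs=3:3|pad=0:4 = 0x8eb0; little→ b0 8e

b0 8e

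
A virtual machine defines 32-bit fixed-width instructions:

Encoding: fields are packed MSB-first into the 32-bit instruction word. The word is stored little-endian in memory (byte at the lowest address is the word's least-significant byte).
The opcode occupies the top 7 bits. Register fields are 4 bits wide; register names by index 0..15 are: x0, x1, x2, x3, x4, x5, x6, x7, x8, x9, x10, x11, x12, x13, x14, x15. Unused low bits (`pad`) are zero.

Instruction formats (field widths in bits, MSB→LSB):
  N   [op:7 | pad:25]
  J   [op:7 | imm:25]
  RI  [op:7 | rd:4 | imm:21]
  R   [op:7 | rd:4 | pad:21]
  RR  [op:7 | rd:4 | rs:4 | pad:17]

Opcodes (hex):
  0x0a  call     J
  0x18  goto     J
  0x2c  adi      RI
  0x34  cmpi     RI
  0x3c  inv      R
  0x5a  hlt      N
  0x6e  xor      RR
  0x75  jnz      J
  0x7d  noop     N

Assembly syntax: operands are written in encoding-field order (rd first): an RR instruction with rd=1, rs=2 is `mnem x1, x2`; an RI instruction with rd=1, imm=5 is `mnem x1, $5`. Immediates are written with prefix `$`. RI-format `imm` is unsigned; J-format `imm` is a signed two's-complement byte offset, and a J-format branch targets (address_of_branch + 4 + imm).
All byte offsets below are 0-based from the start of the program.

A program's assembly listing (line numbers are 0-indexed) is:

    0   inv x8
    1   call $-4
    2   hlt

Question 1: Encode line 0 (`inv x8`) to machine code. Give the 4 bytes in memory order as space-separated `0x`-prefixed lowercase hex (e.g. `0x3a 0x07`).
L0: inv op=0x3c:7|rd=8:4|pad=0:21 ⇒ 0x79000000 ⇒ little 00 00 00 79

0x00 0x00 0x00 0x79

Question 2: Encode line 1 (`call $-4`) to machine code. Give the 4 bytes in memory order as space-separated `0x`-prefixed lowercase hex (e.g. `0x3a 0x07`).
0xfc 0xff 0xff 0x15

1. call fields op=0xa:7|imm=-4:25 → word 15fffffch → fc ff ff 15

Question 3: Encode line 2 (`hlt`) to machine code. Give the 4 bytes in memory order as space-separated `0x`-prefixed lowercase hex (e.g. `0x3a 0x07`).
0x00 0x00 0x00 0xb4

2. hlt fields op=0x5a:7|pad=0:25 → word b4000000h → 00 00 00 b4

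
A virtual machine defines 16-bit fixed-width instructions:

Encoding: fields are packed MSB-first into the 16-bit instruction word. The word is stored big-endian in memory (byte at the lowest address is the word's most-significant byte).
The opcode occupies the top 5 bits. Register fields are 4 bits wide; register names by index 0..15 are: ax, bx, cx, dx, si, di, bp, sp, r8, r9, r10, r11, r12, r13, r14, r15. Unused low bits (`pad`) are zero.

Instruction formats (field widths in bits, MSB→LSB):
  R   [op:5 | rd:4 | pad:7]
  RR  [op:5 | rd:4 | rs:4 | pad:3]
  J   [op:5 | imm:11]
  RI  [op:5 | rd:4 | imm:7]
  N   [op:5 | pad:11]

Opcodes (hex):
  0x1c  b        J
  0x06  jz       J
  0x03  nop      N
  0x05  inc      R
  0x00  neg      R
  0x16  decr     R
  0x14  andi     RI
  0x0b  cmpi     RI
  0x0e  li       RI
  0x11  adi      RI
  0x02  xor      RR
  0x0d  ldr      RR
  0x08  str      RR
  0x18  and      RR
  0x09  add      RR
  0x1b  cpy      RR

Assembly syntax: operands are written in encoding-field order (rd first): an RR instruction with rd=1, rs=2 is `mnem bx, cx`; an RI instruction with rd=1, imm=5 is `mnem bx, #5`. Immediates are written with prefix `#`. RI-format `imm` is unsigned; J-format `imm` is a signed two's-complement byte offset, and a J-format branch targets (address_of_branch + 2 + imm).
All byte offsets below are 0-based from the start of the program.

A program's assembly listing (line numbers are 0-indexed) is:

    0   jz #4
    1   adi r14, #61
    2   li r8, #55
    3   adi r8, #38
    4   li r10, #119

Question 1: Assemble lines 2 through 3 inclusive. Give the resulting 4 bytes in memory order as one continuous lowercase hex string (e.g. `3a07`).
74378c26

line 2 (li): pack op=0xe:5|rd=8:4|imm=55:7 = 0x7437; big→ 74 37
line 3 (adi): pack op=0x11:5|rd=8:4|imm=38:7 = 0x8c26; big→ 8c 26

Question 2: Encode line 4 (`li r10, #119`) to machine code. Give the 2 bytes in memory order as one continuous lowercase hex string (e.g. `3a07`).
7577

L4: li op=0xe:5|rd=10:4|imm=119:7 ⇒ 0x7577 ⇒ big 75 77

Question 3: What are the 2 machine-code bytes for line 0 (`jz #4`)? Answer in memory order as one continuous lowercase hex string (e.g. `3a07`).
3004

0. jz fields op=0x6:5|imm=4:11 → word 3004h → 30 04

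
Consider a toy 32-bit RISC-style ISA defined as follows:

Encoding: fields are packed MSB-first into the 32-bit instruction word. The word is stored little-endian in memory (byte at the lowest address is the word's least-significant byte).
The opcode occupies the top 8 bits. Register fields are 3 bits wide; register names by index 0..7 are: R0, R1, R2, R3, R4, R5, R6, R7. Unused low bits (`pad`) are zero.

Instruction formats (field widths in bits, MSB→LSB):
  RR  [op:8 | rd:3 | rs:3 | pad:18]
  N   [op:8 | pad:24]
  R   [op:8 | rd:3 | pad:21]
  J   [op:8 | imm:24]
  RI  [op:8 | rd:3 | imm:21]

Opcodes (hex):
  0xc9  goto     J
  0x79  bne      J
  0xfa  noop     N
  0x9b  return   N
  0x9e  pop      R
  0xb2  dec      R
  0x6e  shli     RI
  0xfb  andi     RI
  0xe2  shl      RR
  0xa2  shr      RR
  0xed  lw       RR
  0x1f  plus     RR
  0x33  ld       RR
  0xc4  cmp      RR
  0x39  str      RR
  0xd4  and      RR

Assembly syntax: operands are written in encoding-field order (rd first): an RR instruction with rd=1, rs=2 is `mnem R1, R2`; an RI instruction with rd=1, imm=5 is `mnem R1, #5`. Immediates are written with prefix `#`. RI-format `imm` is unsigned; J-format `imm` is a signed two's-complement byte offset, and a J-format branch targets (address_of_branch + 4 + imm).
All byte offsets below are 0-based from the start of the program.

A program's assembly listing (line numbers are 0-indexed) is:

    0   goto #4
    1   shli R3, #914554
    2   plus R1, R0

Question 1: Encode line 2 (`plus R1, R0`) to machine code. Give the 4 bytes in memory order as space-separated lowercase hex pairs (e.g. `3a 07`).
2. plus fields op=0x1f:8|rd=1:3|rs=0:3|pad=0:18 → word 1f200000h → 00 00 20 1f

00 00 20 1f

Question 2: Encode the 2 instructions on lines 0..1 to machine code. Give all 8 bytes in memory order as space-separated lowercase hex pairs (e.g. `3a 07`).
L0: goto op=0xc9:8|imm=4:24 ⇒ 0xc9000004 ⇒ little 04 00 00 c9
L1: shli op=0x6e:8|rd=3:3|imm=914554:21 ⇒ 0x6e6df47a ⇒ little 7a f4 6d 6e

04 00 00 c9 7a f4 6d 6e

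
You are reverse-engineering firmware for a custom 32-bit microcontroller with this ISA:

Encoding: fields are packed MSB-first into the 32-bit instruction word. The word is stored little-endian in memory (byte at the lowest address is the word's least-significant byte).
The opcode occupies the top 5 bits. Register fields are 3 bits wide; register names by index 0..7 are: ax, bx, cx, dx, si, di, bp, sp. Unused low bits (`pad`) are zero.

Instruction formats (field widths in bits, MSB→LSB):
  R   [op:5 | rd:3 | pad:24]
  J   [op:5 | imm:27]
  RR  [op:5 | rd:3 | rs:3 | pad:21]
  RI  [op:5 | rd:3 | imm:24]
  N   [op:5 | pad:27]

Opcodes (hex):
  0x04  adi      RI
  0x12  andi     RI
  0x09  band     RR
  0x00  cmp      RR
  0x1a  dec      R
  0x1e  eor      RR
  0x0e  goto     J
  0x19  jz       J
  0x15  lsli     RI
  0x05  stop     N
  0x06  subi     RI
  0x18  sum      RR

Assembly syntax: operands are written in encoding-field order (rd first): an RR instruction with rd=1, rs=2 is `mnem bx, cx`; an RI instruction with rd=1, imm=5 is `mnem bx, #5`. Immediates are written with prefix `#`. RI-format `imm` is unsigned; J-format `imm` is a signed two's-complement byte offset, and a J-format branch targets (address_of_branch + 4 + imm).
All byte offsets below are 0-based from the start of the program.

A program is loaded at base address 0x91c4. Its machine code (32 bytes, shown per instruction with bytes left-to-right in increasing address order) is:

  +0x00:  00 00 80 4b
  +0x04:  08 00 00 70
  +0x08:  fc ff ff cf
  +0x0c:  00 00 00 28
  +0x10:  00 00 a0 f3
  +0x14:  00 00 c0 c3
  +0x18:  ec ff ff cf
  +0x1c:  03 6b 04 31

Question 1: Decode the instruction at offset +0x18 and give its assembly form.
jz #-20

+0x18: ec ff ff cf ⇒ word 0xcfffffec (little)
  top 5b → 0x19 → jz [J]
  [26:0] imm=134217708 (s27→-20) = #-20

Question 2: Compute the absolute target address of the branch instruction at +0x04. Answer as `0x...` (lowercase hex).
0x91d4

+0x04: 08 00 00 70 ⇒ word 0x70000008 (little)
  op=0x70000008>>27=0xe ⇒ goto (J)
  [26:0] imm=8 = #8
  target = base 0x91c4 + off 0x04 + 4 + imm 8 = 0x91d4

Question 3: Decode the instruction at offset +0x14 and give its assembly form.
+0x14: 00 00 c0 c3 ⇒ word 0xc3c00000 (little)
  op=0xc3c00000>>27=0x18 ⇒ sum (RR)
  [26:24] rd=3 = dx
  [23:21] rs=6 = bp

sum dx, bp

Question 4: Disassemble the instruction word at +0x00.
[00] 00 00 80 4b → 0x4b800000
  top 5b → 0x9 → band [RR]
  [26:24] rd=3 = dx
  [23:21] rs=4 = si

band dx, si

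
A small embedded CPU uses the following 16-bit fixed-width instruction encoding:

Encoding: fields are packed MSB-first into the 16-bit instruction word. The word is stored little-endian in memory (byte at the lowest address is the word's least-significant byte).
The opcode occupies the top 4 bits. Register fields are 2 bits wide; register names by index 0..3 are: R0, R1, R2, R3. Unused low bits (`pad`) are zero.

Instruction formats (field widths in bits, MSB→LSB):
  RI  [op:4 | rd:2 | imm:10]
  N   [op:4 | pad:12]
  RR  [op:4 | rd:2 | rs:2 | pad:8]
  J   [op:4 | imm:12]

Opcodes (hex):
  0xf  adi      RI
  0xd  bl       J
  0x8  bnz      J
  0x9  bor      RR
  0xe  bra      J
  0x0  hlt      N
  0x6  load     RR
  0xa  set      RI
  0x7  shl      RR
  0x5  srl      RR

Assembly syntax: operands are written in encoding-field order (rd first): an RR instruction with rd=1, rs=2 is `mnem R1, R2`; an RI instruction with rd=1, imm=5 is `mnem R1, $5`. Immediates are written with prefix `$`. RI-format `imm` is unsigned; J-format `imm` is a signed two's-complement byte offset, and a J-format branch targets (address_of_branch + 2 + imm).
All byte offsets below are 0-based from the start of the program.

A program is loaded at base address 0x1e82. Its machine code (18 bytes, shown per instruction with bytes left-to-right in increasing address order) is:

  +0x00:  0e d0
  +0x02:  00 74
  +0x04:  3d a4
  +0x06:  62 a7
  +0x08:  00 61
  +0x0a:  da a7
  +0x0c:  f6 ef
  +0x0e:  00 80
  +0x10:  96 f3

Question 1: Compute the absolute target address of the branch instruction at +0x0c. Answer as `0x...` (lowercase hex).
0x1e86

@+0c  little-endian(f6 ef) = 0xeff6
  top 4b → 0xe → bra [J]
  imm@[11:0]=0xff6 (s12→-10) ⇒ $-10
  target = base 0x1e82 + off 0x0c + 2 + imm -10 = 0x1e86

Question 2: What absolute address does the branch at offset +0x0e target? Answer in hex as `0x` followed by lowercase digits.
0x1e92

[0e] 00 80 → 0x8000
  op=0x8000>>12=0x8 ⇒ bnz (J)
  imm@[11:0]=0x0 ⇒ $0
  target = base 0x1e82 + off 0x0e + 2 + imm 0 = 0x1e92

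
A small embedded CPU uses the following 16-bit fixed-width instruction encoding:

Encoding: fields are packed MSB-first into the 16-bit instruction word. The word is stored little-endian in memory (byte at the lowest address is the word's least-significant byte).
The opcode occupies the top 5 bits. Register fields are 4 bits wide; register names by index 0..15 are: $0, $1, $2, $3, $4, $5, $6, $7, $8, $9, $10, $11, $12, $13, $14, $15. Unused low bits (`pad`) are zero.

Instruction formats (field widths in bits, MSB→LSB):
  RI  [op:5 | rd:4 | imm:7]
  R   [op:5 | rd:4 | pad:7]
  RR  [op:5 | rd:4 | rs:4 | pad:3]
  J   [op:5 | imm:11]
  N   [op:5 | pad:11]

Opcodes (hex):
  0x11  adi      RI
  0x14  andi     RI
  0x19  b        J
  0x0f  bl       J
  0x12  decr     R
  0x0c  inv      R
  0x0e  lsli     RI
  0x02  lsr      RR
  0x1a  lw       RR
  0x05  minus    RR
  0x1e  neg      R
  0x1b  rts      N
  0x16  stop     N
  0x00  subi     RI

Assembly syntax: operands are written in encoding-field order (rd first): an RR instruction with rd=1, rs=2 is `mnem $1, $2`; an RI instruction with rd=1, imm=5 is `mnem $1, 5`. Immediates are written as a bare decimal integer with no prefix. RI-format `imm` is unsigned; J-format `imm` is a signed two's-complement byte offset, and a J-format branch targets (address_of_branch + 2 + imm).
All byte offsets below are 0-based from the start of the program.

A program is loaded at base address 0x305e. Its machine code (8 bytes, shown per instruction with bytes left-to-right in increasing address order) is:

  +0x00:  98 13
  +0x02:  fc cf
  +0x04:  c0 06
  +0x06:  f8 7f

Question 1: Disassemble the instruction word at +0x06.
@+06  little-endian(f8 7f) = 0x7ff8
  top 5b → 0xf → bl [J]
  imm@[10:0]=0x7f8 (s11→-8) ⇒ -8

bl -8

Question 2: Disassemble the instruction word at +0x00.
lsr $7, $3

[00] 98 13 → 0x1398
  top 5b → 0x2 → lsr [RR]
  [10:7] rd=7 = $7
  [6:3] rs=3 = $3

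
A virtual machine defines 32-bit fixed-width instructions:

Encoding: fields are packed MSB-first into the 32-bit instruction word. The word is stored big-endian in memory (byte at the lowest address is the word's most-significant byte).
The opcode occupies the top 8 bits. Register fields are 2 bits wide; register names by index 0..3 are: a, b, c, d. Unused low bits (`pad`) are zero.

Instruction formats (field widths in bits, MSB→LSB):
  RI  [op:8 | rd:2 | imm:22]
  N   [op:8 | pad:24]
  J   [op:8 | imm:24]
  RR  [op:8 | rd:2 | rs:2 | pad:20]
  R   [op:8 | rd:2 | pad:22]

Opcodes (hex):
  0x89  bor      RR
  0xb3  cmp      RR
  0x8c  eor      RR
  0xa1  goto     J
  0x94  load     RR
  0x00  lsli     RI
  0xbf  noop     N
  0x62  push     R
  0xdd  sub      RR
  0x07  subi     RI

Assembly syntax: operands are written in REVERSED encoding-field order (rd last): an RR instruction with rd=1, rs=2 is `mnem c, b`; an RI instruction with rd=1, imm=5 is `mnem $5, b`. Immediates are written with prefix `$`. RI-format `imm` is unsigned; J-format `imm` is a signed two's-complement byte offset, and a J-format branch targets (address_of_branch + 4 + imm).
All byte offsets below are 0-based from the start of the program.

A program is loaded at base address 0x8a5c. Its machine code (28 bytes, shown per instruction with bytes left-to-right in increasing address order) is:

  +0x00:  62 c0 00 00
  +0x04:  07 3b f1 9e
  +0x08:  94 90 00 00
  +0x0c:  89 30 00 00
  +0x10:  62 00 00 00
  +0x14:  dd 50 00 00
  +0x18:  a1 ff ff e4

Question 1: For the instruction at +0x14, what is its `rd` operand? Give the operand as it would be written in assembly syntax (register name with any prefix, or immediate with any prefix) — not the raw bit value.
@+14  big-endian(dd 50 00 00) = 0xdd500000
  opcode bits[31:24]=0xdd: sub/RR
  rd: (w>>22)&0x3=0x1 → b
  rs: (w>>20)&0x3=0x1 → b

b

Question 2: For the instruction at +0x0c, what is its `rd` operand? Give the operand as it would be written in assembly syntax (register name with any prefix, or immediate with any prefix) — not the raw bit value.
a

[0c] 89 30 00 00 → 0x89300000
  top 8b → 0x89 → bor [RR]
  rd: (w>>22)&0x3=0x0 → a
  rs: (w>>20)&0x3=0x3 → d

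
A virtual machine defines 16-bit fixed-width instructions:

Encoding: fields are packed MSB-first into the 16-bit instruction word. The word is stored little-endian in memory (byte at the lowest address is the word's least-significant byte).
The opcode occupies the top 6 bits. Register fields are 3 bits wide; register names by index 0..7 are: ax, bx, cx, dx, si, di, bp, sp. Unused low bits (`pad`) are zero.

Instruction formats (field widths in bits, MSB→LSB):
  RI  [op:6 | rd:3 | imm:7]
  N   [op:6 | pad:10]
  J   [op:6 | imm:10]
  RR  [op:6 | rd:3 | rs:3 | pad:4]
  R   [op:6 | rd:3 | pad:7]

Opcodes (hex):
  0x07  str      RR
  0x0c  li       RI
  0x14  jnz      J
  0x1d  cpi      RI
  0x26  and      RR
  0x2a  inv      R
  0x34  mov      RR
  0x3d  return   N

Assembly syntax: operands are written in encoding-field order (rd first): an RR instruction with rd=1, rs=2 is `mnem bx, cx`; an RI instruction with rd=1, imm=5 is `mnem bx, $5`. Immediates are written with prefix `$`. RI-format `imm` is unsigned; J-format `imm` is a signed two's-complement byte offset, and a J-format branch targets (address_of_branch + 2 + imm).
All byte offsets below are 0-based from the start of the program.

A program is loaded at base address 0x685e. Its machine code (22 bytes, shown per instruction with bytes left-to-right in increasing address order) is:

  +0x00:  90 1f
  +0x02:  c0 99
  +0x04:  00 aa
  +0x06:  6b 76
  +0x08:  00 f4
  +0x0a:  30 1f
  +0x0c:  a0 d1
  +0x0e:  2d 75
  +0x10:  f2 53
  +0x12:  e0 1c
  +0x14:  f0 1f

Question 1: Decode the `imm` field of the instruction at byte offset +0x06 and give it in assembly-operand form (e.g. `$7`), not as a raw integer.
$107

@+06  little-endian(6b 76) = 0x766b
  opcode bits[15:10]=0x1d: cpi/RI
  rd: (w>>7)&0x7=0x4 → si
  imm: (w>>0)&0x7f=0x6b → $107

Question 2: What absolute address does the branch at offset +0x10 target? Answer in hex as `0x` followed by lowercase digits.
0x6862

off 0x10: read f2 53 as little → 0x53f2
  top 6b → 0x14 → jnz [J]
  [9:0] imm=1010 (s10→-14) = $-14
  target = base 0x685e + off 0x10 + 2 + imm -14 = 0x6862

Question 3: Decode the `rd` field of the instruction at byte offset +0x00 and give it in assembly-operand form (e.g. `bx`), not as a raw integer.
[00] 90 1f → 0x1f90
  top 6b → 0x7 → str [RR]
  rd@[9:7]=0x7 ⇒ sp
  rs@[6:4]=0x1 ⇒ bx

sp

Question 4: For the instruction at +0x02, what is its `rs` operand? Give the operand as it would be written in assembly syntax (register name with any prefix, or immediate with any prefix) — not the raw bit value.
si

+0x02: c0 99 ⇒ word 0x99c0 (little)
  opcode bits[15:10]=0x26: and/RR
  rd: (w>>7)&0x7=0x3 → dx
  rs: (w>>4)&0x7=0x4 → si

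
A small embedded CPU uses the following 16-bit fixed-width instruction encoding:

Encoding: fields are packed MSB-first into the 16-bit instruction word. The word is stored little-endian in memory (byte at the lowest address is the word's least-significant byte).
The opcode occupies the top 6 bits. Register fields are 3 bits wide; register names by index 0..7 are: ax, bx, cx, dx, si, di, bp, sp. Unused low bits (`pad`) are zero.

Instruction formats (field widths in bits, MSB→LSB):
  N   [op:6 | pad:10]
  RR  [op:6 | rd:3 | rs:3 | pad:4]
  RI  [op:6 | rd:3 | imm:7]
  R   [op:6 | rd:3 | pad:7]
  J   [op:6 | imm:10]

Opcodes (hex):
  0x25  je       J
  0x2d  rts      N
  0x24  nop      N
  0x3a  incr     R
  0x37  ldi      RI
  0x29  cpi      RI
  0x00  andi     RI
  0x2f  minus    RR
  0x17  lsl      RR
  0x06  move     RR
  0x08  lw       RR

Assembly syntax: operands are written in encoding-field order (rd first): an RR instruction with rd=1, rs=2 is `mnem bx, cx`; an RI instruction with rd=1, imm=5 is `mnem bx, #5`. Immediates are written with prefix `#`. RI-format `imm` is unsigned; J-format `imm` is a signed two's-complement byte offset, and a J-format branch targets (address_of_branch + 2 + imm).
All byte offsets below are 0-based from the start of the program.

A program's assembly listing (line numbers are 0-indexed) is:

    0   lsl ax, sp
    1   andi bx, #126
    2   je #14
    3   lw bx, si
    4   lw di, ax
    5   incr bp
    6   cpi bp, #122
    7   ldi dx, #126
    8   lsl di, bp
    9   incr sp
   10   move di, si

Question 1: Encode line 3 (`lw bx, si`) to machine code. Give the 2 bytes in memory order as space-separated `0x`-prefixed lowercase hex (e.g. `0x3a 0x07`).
0xc0 0x20

line 3 (lw): pack op=0x8:6|rd=1:3|rs=4:3|pad=0:4 = 0x20c0; little→ c0 20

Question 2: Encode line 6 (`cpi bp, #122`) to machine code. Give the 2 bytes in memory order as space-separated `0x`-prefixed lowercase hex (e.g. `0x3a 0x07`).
0x7a 0xa7

L6: cpi op=0x29:6|rd=6:3|imm=122:7 ⇒ 0xa77a ⇒ little 7a a7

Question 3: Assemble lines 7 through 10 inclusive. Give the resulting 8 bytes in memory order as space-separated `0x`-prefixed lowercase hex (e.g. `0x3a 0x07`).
7. ldi fields op=0x37:6|rd=3:3|imm=126:7 → word ddfeh → fe dd
8. lsl fields op=0x17:6|rd=5:3|rs=6:3|pad=0:4 → word 5ee0h → e0 5e
9. incr fields op=0x3a:6|rd=7:3|pad=0:7 → word eb80h → 80 eb
10. move fields op=0x6:6|rd=5:3|rs=4:3|pad=0:4 → word 1ac0h → c0 1a

0xfe 0xdd 0xe0 0x5e 0x80 0xeb 0xc0 0x1a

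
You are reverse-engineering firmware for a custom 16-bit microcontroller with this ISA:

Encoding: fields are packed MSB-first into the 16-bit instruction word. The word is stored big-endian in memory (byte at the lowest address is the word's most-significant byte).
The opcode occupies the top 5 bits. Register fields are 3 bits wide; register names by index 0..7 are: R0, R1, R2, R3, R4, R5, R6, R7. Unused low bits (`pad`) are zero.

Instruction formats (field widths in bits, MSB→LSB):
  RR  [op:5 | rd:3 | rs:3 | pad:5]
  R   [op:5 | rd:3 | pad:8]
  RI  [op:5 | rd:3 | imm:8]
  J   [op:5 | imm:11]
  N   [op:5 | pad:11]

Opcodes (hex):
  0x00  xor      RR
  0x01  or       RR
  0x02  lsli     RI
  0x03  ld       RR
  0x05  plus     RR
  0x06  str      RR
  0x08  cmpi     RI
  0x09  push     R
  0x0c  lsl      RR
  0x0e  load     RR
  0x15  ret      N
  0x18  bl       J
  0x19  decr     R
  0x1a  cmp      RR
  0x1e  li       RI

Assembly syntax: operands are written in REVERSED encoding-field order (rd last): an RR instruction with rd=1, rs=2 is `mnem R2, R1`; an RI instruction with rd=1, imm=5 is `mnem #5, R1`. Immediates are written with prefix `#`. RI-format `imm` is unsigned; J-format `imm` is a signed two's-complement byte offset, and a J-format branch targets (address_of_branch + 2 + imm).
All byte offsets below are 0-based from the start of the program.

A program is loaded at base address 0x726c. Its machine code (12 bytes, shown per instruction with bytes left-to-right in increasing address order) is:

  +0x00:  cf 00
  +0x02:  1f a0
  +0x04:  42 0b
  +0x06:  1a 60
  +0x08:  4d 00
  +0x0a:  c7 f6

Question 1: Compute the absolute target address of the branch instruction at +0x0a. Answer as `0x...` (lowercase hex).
0x726e

@+0a  big-endian(c7 f6) = 0xc7f6
  op=0xc7f6>>11=0x18 ⇒ bl (J)
  imm: (w>>0)&0x7ff=0x7f6 (s11→-10) → #-10
  target = base 0x726c + off 0x0a + 2 + imm -10 = 0x726e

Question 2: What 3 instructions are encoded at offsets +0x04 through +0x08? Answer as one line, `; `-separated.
+0x04: 42 0b ⇒ word 0x420b (big)
  opcode bits[15:11]=0x8: cmpi/RI
  rd@[10:8]=0x2 ⇒ R2
  imm@[7:0]=0xb ⇒ #11
+0x06: 1a 60 ⇒ word 0x1a60 (big)
  opcode bits[15:11]=0x3: ld/RR
  rd@[10:8]=0x2 ⇒ R2
  rs@[7:5]=0x3 ⇒ R3
+0x08: 4d 00 ⇒ word 0x4d00 (big)
  opcode bits[15:11]=0x9: push/R
  rd@[10:8]=0x5 ⇒ R5

cmpi #11, R2; ld R3, R2; push R5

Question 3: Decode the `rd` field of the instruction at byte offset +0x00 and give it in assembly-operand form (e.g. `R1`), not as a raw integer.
R7

off 0x00: read cf 00 as big → 0xcf00
  opcode bits[15:11]=0x19: decr/R
  rd: (w>>8)&0x7=0x7 → R7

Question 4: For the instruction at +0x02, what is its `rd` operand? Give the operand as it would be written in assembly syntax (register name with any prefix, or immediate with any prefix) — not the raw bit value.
+0x02: 1f a0 ⇒ word 0x1fa0 (big)
  top 5b → 0x3 → ld [RR]
  rd: (w>>8)&0x7=0x7 → R7
  rs: (w>>5)&0x7=0x5 → R5

R7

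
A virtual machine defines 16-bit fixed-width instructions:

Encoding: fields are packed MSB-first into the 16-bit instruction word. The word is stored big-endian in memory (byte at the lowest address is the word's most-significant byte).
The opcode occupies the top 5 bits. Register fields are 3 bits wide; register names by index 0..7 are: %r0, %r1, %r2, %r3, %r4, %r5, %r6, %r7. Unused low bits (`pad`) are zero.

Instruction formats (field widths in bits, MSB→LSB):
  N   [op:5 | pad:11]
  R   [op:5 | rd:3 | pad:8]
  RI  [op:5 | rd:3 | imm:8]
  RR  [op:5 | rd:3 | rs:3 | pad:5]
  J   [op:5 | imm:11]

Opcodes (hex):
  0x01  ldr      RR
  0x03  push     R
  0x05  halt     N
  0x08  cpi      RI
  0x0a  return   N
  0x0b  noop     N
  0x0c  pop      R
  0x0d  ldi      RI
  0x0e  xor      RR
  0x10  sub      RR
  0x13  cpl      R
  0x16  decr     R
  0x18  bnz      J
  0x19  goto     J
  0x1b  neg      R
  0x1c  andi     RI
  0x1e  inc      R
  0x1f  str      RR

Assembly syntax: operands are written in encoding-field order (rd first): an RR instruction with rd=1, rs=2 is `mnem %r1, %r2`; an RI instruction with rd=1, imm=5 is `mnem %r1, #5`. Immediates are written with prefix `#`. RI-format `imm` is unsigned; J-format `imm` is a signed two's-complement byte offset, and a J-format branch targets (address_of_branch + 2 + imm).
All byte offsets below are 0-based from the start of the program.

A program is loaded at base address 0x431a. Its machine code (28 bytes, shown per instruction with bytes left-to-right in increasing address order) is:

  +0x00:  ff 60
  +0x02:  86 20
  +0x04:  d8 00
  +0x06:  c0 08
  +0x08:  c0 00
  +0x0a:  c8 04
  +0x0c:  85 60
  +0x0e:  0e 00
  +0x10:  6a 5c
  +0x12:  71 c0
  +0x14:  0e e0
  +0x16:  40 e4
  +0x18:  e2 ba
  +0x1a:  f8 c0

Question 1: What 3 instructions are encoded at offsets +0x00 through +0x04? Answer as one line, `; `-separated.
str %r7, %r3; sub %r6, %r1; neg %r0

+0x00: ff 60 ⇒ word 0xff60 (big)
  op=0xff60>>11=0x1f ⇒ str (RR)
  [10:8] rd=7 = %r7
  [7:5] rs=3 = %r3
+0x02: 86 20 ⇒ word 0x8620 (big)
  op=0x8620>>11=0x10 ⇒ sub (RR)
  [10:8] rd=6 = %r6
  [7:5] rs=1 = %r1
+0x04: d8 00 ⇒ word 0xd800 (big)
  op=0xd800>>11=0x1b ⇒ neg (R)
  [10:8] rd=0 = %r0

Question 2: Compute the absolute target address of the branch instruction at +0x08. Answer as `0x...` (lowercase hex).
0x4324

@+08  big-endian(c0 00) = 0xc000
  op=0xc000>>11=0x18 ⇒ bnz (J)
  imm@[10:0]=0x0 ⇒ #0
  target = base 0x431a + off 0x08 + 2 + imm 0 = 0x4324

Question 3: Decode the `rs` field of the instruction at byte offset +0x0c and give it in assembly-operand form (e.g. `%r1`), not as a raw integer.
[0c] 85 60 → 0x8560
  opcode bits[15:11]=0x10: sub/RR
  [10:8] rd=5 = %r5
  [7:5] rs=3 = %r3

%r3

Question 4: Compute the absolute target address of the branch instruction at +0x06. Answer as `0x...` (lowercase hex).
0x432a

@+06  big-endian(c0 08) = 0xc008
  op=0xc008>>11=0x18 ⇒ bnz (J)
  imm: (w>>0)&0x7ff=0x8 → #8
  target = base 0x431a + off 0x06 + 2 + imm 8 = 0x432a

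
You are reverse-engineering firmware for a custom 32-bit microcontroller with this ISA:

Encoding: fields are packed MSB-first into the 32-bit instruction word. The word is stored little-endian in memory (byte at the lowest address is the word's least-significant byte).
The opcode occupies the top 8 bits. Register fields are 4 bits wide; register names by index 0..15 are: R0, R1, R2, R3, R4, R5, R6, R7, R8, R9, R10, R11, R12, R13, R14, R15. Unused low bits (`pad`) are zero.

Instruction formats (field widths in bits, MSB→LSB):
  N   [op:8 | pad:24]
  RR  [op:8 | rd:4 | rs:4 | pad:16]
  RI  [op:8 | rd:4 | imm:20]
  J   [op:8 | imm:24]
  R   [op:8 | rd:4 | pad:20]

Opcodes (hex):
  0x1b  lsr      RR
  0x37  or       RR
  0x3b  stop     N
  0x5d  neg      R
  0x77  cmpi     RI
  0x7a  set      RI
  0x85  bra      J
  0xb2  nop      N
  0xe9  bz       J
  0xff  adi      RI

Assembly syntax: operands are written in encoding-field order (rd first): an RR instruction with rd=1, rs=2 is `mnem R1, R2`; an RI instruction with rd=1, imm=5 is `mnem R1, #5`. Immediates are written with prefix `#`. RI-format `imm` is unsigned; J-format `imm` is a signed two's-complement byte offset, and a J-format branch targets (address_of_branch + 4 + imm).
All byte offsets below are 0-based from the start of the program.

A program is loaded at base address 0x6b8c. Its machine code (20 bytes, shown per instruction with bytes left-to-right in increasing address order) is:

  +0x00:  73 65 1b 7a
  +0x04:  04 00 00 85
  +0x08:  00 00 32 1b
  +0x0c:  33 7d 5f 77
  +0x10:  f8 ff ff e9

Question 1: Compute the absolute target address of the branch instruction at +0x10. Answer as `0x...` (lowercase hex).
[10] f8 ff ff e9 → 0xe9fffff8
  opcode bits[31:24]=0xe9: bz/J
  [23:0] imm=16777208 (s24→-8) = #-8
  target = base 0x6b8c + off 0x10 + 4 + imm -8 = 0x6b98

0x6b98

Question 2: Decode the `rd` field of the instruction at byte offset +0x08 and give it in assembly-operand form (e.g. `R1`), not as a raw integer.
off 0x08: read 00 00 32 1b as little → 0x1b320000
  opcode bits[31:24]=0x1b: lsr/RR
  rd: (w>>20)&0xf=0x3 → R3
  rs: (w>>16)&0xf=0x2 → R2

R3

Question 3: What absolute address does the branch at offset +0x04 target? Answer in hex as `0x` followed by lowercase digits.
off 0x04: read 04 00 00 85 as little → 0x85000004
  op=0x85000004>>24=0x85 ⇒ bra (J)
  imm@[23:0]=0x4 ⇒ #4
  target = base 0x6b8c + off 0x04 + 4 + imm 4 = 0x6b98

0x6b98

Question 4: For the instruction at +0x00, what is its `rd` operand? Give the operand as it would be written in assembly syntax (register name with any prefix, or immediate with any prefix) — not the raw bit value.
R1

@+00  little-endian(73 65 1b 7a) = 0x7a1b6573
  top 8b → 0x7a → set [RI]
  [23:20] rd=1 = R1
  [19:0] imm=746867 = #746867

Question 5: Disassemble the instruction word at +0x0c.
cmpi R5, #1015091

off 0x0c: read 33 7d 5f 77 as little → 0x775f7d33
  top 8b → 0x77 → cmpi [RI]
  rd: (w>>20)&0xf=0x5 → R5
  imm: (w>>0)&0xfffff=0xf7d33 → #1015091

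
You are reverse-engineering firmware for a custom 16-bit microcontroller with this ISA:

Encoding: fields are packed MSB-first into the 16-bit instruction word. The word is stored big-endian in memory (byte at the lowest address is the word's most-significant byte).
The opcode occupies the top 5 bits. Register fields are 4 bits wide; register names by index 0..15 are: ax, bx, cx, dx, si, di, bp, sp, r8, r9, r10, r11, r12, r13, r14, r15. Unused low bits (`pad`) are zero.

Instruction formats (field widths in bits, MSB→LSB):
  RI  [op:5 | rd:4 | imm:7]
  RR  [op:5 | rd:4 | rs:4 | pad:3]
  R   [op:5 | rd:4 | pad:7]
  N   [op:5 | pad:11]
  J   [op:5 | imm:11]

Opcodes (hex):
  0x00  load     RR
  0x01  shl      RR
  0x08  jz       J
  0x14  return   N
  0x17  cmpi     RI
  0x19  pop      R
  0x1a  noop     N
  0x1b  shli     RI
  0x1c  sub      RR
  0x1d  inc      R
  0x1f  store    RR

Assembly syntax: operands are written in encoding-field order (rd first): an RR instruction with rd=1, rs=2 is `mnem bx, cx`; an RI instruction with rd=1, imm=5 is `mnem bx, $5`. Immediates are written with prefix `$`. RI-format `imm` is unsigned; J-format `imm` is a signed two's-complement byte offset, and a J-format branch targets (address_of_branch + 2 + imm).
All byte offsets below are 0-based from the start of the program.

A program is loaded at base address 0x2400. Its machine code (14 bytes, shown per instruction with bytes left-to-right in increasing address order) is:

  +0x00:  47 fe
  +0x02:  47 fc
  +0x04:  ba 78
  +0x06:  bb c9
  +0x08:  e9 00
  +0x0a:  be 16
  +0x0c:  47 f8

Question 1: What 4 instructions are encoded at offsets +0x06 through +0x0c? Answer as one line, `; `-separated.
+0x06: bb c9 ⇒ word 0xbbc9 (big)
  top 5b → 0x17 → cmpi [RI]
  rd: (w>>7)&0xf=0x7 → sp
  imm: (w>>0)&0x7f=0x49 → $73
+0x08: e9 00 ⇒ word 0xe900 (big)
  top 5b → 0x1d → inc [R]
  rd: (w>>7)&0xf=0x2 → cx
+0x0a: be 16 ⇒ word 0xbe16 (big)
  top 5b → 0x17 → cmpi [RI]
  rd: (w>>7)&0xf=0xc → r12
  imm: (w>>0)&0x7f=0x16 → $22
+0x0c: 47 f8 ⇒ word 0x47f8 (big)
  top 5b → 0x8 → jz [J]
  imm: (w>>0)&0x7ff=0x7f8 (s11→-8) → $-8

cmpi sp, $73; inc cx; cmpi r12, $22; jz $-8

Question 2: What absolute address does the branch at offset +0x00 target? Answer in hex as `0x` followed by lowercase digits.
0x2400

off 0x00: read 47 fe as big → 0x47fe
  top 5b → 0x8 → jz [J]
  imm: (w>>0)&0x7ff=0x7fe (s11→-2) → $-2
  target = base 0x2400 + off 0x00 + 2 + imm -2 = 0x2400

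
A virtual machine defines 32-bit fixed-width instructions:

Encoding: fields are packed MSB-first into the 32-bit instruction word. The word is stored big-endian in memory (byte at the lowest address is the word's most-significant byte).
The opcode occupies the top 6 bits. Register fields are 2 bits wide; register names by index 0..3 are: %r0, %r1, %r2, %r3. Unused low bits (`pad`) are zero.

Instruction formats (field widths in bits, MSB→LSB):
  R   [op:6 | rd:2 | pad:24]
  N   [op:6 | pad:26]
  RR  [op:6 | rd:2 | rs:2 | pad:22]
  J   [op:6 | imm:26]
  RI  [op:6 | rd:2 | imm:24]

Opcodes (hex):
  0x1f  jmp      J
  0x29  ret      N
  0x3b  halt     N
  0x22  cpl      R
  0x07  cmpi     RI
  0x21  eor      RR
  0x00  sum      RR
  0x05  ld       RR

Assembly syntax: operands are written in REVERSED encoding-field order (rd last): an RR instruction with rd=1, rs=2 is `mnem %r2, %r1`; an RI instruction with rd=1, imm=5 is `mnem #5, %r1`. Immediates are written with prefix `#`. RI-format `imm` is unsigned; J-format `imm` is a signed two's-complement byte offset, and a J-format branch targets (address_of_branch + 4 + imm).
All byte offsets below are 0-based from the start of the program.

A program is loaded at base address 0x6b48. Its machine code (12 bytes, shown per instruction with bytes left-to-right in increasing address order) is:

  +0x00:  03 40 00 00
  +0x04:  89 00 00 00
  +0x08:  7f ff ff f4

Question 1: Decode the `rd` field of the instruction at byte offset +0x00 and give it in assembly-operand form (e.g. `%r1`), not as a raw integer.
%r3

off 0x00: read 03 40 00 00 as big → 0x03400000
  top 6b → 0x0 → sum [RR]
  rd: (w>>24)&0x3=0x3 → %r3
  rs: (w>>22)&0x3=0x1 → %r1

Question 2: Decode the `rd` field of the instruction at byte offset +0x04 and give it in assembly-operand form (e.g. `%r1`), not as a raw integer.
[04] 89 00 00 00 → 0x89000000
  top 6b → 0x22 → cpl [R]
  [25:24] rd=1 = %r1

%r1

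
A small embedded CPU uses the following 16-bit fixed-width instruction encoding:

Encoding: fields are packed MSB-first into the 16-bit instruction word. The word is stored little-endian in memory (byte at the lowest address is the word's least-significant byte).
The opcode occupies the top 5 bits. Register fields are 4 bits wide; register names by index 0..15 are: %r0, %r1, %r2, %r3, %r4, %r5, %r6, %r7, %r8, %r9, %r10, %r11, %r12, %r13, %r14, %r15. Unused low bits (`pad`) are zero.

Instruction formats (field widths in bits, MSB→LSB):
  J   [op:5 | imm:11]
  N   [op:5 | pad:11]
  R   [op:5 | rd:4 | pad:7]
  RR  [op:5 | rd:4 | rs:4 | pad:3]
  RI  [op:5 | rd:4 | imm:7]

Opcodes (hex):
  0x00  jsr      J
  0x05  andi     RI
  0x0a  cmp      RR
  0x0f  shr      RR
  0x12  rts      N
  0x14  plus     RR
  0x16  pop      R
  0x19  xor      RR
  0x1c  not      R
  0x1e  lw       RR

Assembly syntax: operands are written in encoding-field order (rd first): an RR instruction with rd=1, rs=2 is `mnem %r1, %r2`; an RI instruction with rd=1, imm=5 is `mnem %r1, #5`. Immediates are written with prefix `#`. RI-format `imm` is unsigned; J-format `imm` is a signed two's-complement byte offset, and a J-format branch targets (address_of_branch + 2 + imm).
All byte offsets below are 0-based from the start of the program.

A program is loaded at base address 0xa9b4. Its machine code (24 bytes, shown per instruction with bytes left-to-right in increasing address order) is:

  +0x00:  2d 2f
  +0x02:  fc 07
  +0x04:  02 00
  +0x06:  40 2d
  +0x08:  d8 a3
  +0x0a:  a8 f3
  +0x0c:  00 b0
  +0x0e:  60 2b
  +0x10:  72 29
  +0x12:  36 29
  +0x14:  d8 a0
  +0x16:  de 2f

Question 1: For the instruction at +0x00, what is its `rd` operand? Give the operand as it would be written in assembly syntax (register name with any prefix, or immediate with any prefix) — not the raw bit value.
[00] 2d 2f → 0x2f2d
  op=0x2f2d>>11=0x5 ⇒ andi (RI)
  [10:7] rd=14 = %r14
  [6:0] imm=45 = #45

%r14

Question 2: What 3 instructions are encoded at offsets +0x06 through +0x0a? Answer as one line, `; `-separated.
andi %r10, #64; plus %r7, %r11; lw %r7, %r5

@+06  little-endian(40 2d) = 0x2d40
  top 5b → 0x5 → andi [RI]
  rd@[10:7]=0xa ⇒ %r10
  imm@[6:0]=0x40 ⇒ #64
@+08  little-endian(d8 a3) = 0xa3d8
  top 5b → 0x14 → plus [RR]
  rd@[10:7]=0x7 ⇒ %r7
  rs@[6:3]=0xb ⇒ %r11
@+0a  little-endian(a8 f3) = 0xf3a8
  top 5b → 0x1e → lw [RR]
  rd@[10:7]=0x7 ⇒ %r7
  rs@[6:3]=0x5 ⇒ %r5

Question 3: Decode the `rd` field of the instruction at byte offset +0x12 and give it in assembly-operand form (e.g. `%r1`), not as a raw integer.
%r2

+0x12: 36 29 ⇒ word 0x2936 (little)
  top 5b → 0x5 → andi [RI]
  [10:7] rd=2 = %r2
  [6:0] imm=54 = #54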